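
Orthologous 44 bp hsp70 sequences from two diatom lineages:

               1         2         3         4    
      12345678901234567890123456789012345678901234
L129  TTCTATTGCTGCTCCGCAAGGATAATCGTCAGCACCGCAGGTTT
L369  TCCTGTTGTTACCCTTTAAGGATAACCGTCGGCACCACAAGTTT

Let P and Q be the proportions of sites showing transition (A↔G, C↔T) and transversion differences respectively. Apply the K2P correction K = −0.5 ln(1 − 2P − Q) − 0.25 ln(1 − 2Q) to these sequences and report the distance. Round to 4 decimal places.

0.3815

The sequences differ at positions 2 (T/C, transition), 5 (A/G, transition), 9 (C/T, transition), 11 (G/A, transition), 13 (T/C, transition), 15 (C/T, transition), 16 (G/T, transversion), 17 (C/T, transition), 26 (T/C, transition), 31 (A/G, transition), 37 (G/A, transition), 40 (G/A, transition).
Of the 12 differences, 11 transitions and 1 transversion over 44 sites: P = 11/44 = 0.250000, Q = 1/44 = 0.022727.
d = −0.5·ln(0.477273) − 0.25·ln(0.954546) = −0.5·(-0.739667) − 0.25·(-0.046519) = 0.3815.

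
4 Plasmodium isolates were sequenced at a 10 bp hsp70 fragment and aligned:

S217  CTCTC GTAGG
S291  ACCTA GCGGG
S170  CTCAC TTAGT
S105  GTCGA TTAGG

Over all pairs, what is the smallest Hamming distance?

3

Pairwise Hamming distances:
  S217 vs S291: 5
  S217 vs S170: 3
  S217 vs S105: 4
  S291 vs S170: 8
  S291 vs S105: 6
  S170 vs S105: 4
The smallest is 3, between S217 and S170.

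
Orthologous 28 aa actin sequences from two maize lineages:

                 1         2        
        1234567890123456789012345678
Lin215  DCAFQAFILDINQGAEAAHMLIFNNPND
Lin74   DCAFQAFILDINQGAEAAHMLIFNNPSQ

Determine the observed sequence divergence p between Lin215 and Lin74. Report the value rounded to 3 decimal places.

0.071

Differing sites — 27:N/S; 28:D/Q.
There are 2 differences over 28 sites, so p = 2/28 = 0.071.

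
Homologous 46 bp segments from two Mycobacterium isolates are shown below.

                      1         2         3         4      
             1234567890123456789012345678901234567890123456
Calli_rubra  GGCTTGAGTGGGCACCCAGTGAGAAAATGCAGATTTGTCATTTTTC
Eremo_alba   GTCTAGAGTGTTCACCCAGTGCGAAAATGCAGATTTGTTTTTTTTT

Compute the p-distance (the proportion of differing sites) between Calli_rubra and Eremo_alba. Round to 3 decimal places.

0.174

Differing sites — 2:G/T; 5:T/A; 11:G/T; 12:G/T; 22:A/C; 39:C/T; 40:A/T; 46:C/T.
There are 8 differences over 46 sites, so p = 8/46 = 0.174.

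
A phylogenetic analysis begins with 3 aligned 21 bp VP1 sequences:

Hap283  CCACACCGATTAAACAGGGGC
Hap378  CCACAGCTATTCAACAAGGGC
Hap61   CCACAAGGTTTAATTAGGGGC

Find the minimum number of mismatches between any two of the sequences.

4

Pairwise Hamming distances:
  Hap283 vs Hap378: 4
  Hap283 vs Hap61: 5
  Hap378 vs Hap61: 8
The smallest is 4, between Hap283 and Hap378.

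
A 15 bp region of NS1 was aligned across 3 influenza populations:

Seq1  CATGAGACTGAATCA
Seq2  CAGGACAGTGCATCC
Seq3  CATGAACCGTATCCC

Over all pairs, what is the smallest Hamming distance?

5

Pairwise Hamming distances:
  Seq1 vs Seq2: 5
  Seq1 vs Seq3: 7
  Seq2 vs Seq3: 9
The smallest is 5, between Seq1 and Seq2.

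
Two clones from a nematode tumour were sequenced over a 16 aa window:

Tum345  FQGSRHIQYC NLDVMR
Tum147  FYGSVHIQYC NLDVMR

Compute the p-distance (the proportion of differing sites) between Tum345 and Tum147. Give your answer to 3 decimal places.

0.125

The sequences differ at positions 2 (Q/Y), 5 (R/V).
There are 2 differences over 16 sites, so p = 2/16 = 0.125.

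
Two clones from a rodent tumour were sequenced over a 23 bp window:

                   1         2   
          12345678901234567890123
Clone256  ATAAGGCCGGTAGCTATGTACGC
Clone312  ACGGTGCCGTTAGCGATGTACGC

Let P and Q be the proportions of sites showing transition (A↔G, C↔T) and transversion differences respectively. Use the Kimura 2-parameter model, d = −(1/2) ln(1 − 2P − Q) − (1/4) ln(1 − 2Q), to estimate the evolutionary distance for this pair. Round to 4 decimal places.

0.3238

Mismatches occur at site 2 (T↔C, transition), site 3 (A↔G, transition), site 4 (A↔G, transition), site 5 (G↔T, transversion), site 10 (G↔T, transversion), site 15 (T↔G, transversion).
Of the 6 differences, 3 transitions and 3 transversions over 23 sites: P = 3/23 = 0.130435, Q = 3/23 = 0.130435.
d = −0.5·ln(0.608695) − 0.25·ln(0.739130) = −0.5·(-0.496438) − 0.25·(-0.302281) = 0.3238.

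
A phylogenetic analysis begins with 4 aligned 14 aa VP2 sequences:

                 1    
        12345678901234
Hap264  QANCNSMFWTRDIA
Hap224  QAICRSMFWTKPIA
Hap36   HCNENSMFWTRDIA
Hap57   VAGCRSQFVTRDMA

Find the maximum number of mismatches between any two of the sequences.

Pairwise Hamming distances:
  Hap264 vs Hap224: 4
  Hap264 vs Hap36: 3
  Hap264 vs Hap57: 6
  Hap224 vs Hap36: 7
  Hap224 vs Hap57: 7
  Hap36 vs Hap57: 8
The largest is 8, between Hap36 and Hap57.

8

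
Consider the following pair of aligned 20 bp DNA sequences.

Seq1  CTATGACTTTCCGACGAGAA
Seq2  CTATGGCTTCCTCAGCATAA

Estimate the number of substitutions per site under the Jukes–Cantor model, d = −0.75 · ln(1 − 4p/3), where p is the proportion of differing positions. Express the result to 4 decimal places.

Mismatches occur at site 6 (A/G), site 10 (T/C), site 12 (C/T), site 13 (G/C), site 15 (C/G), site 16 (G/C), site 18 (G/T).
p = 7/20 = 0.350000.
d = −0.75 · ln(1 − (4/3)·0.350000) = −0.75 · ln(0.533333) = −0.75 · (-0.628609) = 0.4715.

0.4715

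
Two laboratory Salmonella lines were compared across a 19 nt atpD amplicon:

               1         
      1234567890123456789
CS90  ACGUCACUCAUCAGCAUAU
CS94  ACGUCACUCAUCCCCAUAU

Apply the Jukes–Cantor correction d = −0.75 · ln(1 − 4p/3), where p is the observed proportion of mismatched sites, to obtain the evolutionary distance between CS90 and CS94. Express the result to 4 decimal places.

0.1134

Differing sites — 13:A/C; 14:G/C.
p = 2/19 = 0.105263.
d = −0.75 · ln(1 − (4/3)·0.105263) = −0.75 · ln(0.859649) = −0.75 · (-0.151231) = 0.1134.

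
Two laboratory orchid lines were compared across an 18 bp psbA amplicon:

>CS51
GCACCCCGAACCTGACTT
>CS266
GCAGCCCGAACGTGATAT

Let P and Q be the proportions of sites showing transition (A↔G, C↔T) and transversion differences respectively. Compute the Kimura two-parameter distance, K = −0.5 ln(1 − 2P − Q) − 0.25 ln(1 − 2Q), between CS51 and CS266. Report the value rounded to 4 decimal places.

0.2641

Differing sites — 4:C/G (Tv); 12:C/G (Tv); 16:C/T (Ti); 17:T/A (Tv).
Of the 4 differences, 1 transition and 3 transversions over 18 sites: P = 1/18 = 0.055556, Q = 3/18 = 0.166667.
d = −0.5·ln(0.722221) − 0.25·ln(0.666666) = −0.5·(-0.325424) − 0.25·(-0.405466) = 0.2641.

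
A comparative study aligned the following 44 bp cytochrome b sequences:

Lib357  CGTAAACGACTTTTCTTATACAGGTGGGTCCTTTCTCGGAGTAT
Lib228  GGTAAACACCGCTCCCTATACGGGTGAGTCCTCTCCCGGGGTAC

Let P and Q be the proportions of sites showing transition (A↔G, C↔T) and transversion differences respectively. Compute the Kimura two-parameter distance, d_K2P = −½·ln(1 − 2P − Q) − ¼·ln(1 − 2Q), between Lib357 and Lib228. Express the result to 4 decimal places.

Mismatches occur at site 1 (C/G, transversion), site 8 (G/A, transition), site 9 (A/C, transversion), site 11 (T/G, transversion), site 12 (T/C, transition), site 14 (T/C, transition), site 16 (T/C, transition), site 22 (A/G, transition), site 27 (G/A, transition), site 33 (T/C, transition), site 36 (T/C, transition), site 40 (A/G, transition), site 44 (T/C, transition).
Of the 13 differences, 10 transitions and 3 transversions over 44 sites: P = 10/44 = 0.227273, Q = 3/44 = 0.068182.
d = −0.5·ln(0.477272) − 0.25·ln(0.863636) = −0.5·(-0.739669) − 0.25·(-0.146604) = 0.4065.

0.4065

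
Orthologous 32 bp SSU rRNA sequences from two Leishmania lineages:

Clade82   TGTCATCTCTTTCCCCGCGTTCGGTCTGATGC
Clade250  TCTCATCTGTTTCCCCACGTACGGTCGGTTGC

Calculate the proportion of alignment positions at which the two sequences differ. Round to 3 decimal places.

Differing sites — 2:G/C; 9:C/G; 17:G/A; 21:T/A; 27:T/G; 29:A/T.
There are 6 differences over 32 sites, so p = 6/32 = 0.188.

0.188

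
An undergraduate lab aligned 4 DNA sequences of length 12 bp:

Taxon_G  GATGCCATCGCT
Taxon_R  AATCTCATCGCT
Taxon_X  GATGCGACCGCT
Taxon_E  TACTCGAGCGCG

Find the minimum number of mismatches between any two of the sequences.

Pairwise Hamming distances:
  Taxon_G vs Taxon_R: 3
  Taxon_G vs Taxon_X: 2
  Taxon_G vs Taxon_E: 6
  Taxon_R vs Taxon_X: 5
  Taxon_R vs Taxon_E: 7
  Taxon_X vs Taxon_E: 5
The smallest is 2, between Taxon_G and Taxon_X.

2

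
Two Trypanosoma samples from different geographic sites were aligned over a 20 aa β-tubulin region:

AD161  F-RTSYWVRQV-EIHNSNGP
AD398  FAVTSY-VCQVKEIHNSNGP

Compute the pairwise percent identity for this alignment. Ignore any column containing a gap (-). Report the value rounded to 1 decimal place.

Excluding the 3 gap columns leaves 17 comparable sites.
Mismatches occur at site 3 (R/V), site 9 (R/C).
15 of the 17 comparable sites match, so the percent identity is 15/17 × 100 = 88.2%.

88.2%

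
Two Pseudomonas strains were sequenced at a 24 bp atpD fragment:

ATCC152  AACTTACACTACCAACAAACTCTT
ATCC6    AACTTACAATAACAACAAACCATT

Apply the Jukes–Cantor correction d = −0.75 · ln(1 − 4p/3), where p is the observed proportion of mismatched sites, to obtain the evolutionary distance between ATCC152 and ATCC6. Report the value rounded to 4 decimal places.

0.1885

Differing sites — 9:C/A; 12:C/A; 21:T/C; 22:C/A.
p = 4/24 = 0.166667.
d = −0.75 · ln(1 − (4/3)·0.166667) = −0.75 · ln(0.777777) = −0.75 · (-0.251315) = 0.1885.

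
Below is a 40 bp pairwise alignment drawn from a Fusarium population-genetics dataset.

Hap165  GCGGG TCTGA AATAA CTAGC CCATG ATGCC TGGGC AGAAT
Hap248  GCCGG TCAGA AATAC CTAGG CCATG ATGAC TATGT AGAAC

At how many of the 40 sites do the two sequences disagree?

9

Mismatches occur at site 3 (G→C), site 8 (T→A), site 15 (A→C), site 20 (C→G), site 29 (C→A), site 32 (G→A), site 33 (G→T), site 35 (C→T), site 40 (T→C).
That gives 9 mismatches out of 40 aligned sites, so the Hamming distance is 9.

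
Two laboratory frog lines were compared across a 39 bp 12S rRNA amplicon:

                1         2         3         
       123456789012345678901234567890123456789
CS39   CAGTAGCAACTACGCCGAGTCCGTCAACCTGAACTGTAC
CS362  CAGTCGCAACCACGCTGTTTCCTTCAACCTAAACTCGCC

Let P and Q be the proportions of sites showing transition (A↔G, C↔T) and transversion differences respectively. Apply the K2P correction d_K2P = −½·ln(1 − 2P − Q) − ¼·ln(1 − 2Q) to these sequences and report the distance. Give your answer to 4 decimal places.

0.3139

Differing sites — 5:A/C (Tv); 11:T/C (Ti); 16:C/T (Ti); 18:A/T (Tv); 19:G/T (Tv); 23:G/T (Tv); 31:G/A (Ti); 36:G/C (Tv); 37:T/G (Tv); 38:A/C (Tv).
Of the 10 differences, 3 transitions and 7 transversions over 39 sites: P = 3/39 = 0.076923, Q = 7/39 = 0.179487.
d = −0.5·ln(0.666667) − 0.25·ln(0.641026) = −0.5·(-0.405465) − 0.25·(-0.444685) = 0.3139.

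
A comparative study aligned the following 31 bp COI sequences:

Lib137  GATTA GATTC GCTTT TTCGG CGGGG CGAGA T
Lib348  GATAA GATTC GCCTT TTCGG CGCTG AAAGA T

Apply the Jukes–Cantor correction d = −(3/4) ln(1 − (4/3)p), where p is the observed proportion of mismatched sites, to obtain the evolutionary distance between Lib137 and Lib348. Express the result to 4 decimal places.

0.2239

The sequences differ at positions 4 (T/A), 13 (T/C), 23 (G/C), 24 (G/T), 26 (C/A), 27 (G/A).
p = 6/31 = 0.193548.
d = −0.75 · ln(1 − (4/3)·0.193548) = −0.75 · ln(0.741936) = −0.75 · (-0.298492) = 0.2239.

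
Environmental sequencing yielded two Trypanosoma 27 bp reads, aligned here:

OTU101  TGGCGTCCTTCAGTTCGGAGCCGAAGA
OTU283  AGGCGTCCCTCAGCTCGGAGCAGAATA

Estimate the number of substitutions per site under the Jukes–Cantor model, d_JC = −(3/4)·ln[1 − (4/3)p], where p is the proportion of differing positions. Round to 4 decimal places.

0.2127

Differing sites — 1:T/A; 9:T/C; 14:T/C; 22:C/A; 26:G/T.
p = 5/27 = 0.185185.
d = −0.75 · ln(1 − (4/3)·0.185185) = −0.75 · ln(0.753087) = −0.75 · (-0.283575) = 0.2127.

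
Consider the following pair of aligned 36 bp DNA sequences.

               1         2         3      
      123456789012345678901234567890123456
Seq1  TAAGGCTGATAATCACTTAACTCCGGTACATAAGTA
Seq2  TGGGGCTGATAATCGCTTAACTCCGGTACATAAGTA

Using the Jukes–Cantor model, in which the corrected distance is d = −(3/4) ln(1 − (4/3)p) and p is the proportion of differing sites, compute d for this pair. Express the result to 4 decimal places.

0.0883

The sequences differ at positions 2 (A/G), 3 (A/G), 15 (A/G).
p = 3/36 = 0.083333.
d = −0.75 · ln(1 − (4/3)·0.083333) = −0.75 · ln(0.888889) = −0.75 · (-0.117783) = 0.0883.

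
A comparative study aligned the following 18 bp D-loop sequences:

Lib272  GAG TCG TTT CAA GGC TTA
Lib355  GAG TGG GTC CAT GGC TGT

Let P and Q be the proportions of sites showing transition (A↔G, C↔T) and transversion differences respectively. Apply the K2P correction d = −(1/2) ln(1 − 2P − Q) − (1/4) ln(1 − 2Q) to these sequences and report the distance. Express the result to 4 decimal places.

Mismatches occur at site 5 (C→G, transversion), site 7 (T→G, transversion), site 9 (T→C, transition), site 12 (A→T, transversion), site 17 (T→G, transversion), site 18 (A→T, transversion).
Of the 6 differences, 1 transition and 5 transversions over 18 sites: P = 1/18 = 0.055556, Q = 5/18 = 0.277778.
d = −0.5·ln(0.611110) − 0.25·ln(0.444444) = −0.5·(-0.492478) − 0.25·(-0.810931) = 0.4490.

0.4490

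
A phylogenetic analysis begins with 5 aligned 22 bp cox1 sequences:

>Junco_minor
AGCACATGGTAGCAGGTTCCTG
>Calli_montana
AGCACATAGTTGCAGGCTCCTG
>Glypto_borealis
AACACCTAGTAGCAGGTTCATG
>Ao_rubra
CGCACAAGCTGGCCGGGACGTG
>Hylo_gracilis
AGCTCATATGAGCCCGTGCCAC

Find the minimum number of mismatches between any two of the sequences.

Pairwise Hamming distances:
  Junco_minor vs Calli_montana: 3
  Junco_minor vs Glypto_borealis: 4
  Junco_minor vs Ao_rubra: 8
  Junco_minor vs Hylo_gracilis: 9
  Calli_montana vs Glypto_borealis: 5
  Calli_montana vs Ao_rubra: 9
  Calli_montana vs Hylo_gracilis: 10
  Glypto_borealis vs Ao_rubra: 11
  Glypto_borealis vs Hylo_gracilis: 11
  Ao_rubra vs Hylo_gracilis: 13
The smallest is 3, between Junco_minor and Calli_montana.

3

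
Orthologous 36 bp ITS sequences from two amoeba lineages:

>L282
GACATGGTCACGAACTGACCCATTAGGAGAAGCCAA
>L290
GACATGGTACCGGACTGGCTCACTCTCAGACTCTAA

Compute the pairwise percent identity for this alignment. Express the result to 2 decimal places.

The sequences differ at positions 9 (C/A), 10 (A/C), 13 (A/G), 18 (A/G), 20 (C/T), 23 (T/C), 25 (A/C), 26 (G/T), 27 (G/C), 31 (A/C), 32 (G/T), 34 (C/T).
24 of the 36 sites match, so the percent identity is 24/36 × 100 = 66.67%.

66.67%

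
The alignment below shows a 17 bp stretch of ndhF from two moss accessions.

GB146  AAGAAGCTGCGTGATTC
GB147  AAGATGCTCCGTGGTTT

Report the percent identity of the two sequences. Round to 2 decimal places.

The sequences differ at positions 5 (A/T), 9 (G/C), 14 (A/G), 17 (C/T).
13 of the 17 sites match, so the percent identity is 13/17 × 100 = 76.47%.

76.47%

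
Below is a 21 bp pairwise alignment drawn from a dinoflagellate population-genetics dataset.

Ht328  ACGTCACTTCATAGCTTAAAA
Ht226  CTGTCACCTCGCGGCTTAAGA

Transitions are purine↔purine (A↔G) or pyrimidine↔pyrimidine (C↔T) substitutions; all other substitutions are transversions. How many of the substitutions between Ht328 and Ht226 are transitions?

The sequences differ at positions 1 (A/C, transversion), 2 (C/T, transition), 8 (T/C, transition), 11 (A/G, transition), 12 (T/C, transition), 13 (A/G, transition), 20 (A/G, transition).
Of the 7 differences, 6 transitions and 1 transversion, so the answer is 6.

6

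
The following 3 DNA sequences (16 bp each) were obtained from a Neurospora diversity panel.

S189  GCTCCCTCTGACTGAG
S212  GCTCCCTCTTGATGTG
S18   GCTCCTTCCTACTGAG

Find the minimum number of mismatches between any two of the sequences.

3

Pairwise Hamming distances:
  S189 vs S212: 4
  S189 vs S18: 3
  S212 vs S18: 5
The smallest is 3, between S189 and S18.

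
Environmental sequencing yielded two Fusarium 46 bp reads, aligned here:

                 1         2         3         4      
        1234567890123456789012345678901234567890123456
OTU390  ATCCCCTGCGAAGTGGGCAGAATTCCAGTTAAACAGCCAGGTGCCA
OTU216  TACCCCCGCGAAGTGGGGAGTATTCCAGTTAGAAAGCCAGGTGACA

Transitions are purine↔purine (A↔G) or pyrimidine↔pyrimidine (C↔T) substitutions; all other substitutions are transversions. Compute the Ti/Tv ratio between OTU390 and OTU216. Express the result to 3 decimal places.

Differing sites — 1:A/T (Tv); 2:T/A (Tv); 7:T/C (Ti); 18:C/G (Tv); 21:A/T (Tv); 32:A/G (Ti); 34:C/A (Tv); 44:C/A (Tv).
Of the 8 differences, 2 transitions and 6 transversions, so Ti/Tv = 2/6 = 0.333.

0.333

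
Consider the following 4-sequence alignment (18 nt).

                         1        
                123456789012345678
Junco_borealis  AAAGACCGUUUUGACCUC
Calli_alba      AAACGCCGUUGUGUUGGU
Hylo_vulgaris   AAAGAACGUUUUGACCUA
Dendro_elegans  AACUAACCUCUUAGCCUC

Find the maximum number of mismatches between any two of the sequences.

Pairwise Hamming distances:
  Junco_borealis vs Calli_alba: 8
  Junco_borealis vs Hylo_vulgaris: 2
  Junco_borealis vs Dendro_elegans: 7
  Calli_alba vs Hylo_vulgaris: 9
  Calli_alba vs Dendro_elegans: 13
  Hylo_vulgaris vs Dendro_elegans: 7
The largest is 13, between Calli_alba and Dendro_elegans.

13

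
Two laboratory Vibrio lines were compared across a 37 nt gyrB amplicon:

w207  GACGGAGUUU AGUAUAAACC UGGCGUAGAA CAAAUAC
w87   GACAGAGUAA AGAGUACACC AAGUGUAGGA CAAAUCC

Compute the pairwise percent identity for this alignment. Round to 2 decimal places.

The sequences differ at positions 4 (G/A), 9 (U/A), 10 (U/A), 13 (U/A), 14 (A/G), 17 (A/C), 21 (U/A), 22 (G/A), 24 (C/U), 29 (A/G), 36 (A/C).
26 of the 37 sites match, so the percent identity is 26/37 × 100 = 70.27%.

70.27%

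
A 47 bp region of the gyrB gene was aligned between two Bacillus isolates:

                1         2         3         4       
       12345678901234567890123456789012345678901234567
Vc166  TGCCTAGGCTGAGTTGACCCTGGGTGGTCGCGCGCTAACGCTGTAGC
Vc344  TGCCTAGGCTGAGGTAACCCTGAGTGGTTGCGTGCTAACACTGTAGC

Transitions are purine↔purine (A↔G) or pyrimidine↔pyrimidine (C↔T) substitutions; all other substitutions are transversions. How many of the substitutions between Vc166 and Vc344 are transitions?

The sequences differ at positions 14 (T/G, transversion), 16 (G/A, transition), 23 (G/A, transition), 29 (C/T, transition), 33 (C/T, transition), 40 (G/A, transition).
Of the 6 differences, 5 transitions and 1 transversion, so the answer is 5.

5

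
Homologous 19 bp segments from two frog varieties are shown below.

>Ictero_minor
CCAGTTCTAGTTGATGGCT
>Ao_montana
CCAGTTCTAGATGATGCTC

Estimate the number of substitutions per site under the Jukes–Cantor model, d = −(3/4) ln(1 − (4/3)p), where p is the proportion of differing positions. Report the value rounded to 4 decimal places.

0.2471

Differing sites — 11:T/A; 17:G/C; 18:C/T; 19:T/C.
p = 4/19 = 0.210526.
d = −0.75 · ln(1 − (4/3)·0.210526) = −0.75 · ln(0.719299) = −0.75 · (-0.329478) = 0.2471.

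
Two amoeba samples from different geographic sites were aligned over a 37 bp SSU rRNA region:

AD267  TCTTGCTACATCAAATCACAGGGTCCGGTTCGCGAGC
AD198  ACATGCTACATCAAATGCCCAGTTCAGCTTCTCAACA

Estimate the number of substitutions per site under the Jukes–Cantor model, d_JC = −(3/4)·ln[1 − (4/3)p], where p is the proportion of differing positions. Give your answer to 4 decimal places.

The sequences differ at positions 1 (T/A), 3 (T/A), 17 (C/G), 18 (A/C), 20 (A/C), 21 (G/A), 23 (G/T), 26 (C/A), 28 (G/C), 32 (G/T), 34 (G/A), 36 (G/C), 37 (C/A).
p = 13/37 = 0.351351.
d = −0.75 · ln(1 − (4/3)·0.351351) = −0.75 · ln(0.531532) = −0.75 · (-0.631992) = 0.4740.

0.4740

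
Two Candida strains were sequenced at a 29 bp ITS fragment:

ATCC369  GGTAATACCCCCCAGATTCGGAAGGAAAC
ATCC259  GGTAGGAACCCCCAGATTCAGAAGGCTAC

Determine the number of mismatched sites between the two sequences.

The sequences differ at positions 5 (A/G), 6 (T/G), 8 (C/A), 20 (G/A), 26 (A/C), 27 (A/T).
That gives 6 mismatches out of 29 aligned sites, so the Hamming distance is 6.

6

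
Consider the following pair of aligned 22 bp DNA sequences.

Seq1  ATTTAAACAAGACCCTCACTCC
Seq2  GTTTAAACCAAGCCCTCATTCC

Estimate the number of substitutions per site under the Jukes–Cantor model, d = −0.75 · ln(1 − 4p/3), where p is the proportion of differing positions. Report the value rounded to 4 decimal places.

0.2708

Mismatches occur at site 1 (A/G), site 9 (A/C), site 11 (G/A), site 12 (A/G), site 19 (C/T).
p = 5/22 = 0.227273.
d = −0.75 · ln(1 − (4/3)·0.227273) = −0.75 · ln(0.696969) = −0.75 · (-0.361014) = 0.2708.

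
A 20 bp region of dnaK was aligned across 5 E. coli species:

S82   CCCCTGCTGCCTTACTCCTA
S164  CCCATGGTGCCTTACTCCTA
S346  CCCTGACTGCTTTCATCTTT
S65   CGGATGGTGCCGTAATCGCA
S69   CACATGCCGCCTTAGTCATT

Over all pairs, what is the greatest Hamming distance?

Pairwise Hamming distances:
  S82 vs S164: 2
  S82 vs S346: 8
  S82 vs S65: 8
  S82 vs S69: 6
  S164 vs S346: 9
  S164 vs S65: 6
  S164 vs S69: 6
  S346 vs S65: 12
  S346 vs S69: 9
  S65 vs S69: 9
The largest is 12, between S346 and S65.

12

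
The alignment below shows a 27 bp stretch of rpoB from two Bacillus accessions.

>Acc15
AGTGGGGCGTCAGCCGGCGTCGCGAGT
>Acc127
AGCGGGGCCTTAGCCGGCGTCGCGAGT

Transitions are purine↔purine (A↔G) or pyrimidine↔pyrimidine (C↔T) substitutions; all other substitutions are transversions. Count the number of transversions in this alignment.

1

Mismatches occur at site 3 (T→C, transition), site 9 (G→C, transversion), site 11 (C→T, transition).
Of the 3 differences, 2 transitions and 1 transversion, so the answer is 1.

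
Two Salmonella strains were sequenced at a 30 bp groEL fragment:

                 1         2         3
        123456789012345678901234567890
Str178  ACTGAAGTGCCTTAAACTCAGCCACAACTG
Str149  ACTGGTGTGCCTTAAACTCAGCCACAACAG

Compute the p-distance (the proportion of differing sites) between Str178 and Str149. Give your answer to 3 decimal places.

The sequences differ at positions 5 (A/G), 6 (A/T), 29 (T/A).
There are 3 differences over 30 sites, so p = 3/30 = 0.100.

0.100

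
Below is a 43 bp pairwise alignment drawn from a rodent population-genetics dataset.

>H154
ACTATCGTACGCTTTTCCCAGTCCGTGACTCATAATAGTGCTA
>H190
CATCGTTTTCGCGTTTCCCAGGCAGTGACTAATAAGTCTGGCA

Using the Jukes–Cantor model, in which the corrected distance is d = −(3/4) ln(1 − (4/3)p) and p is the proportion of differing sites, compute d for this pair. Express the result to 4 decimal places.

0.5141

Differing sites — 1:A/C; 2:C/A; 4:A/C; 5:T/G; 6:C/T; 7:G/T; 9:A/T; 13:T/G; 22:T/G; 24:C/A; 31:C/A; 36:T/G; 37:A/T; 38:G/C; 41:C/G; 42:T/C.
p = 16/43 = 0.372093.
d = −0.75 · ln(1 − (4/3)·0.372093) = −0.75 · ln(0.503876) = −0.75 · (-0.685425) = 0.5141.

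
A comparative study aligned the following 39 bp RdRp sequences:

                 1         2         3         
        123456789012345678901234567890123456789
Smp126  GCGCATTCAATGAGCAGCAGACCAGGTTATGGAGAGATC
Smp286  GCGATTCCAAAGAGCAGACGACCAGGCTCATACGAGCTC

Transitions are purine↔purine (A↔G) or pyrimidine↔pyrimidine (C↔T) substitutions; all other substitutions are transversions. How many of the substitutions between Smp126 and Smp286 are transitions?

Mismatches occur at site 4 (C→A, transversion), site 5 (A→T, transversion), site 7 (T→C, transition), site 11 (T→A, transversion), site 18 (C→A, transversion), site 19 (A→C, transversion), site 27 (T→C, transition), site 29 (A→C, transversion), site 30 (T→A, transversion), site 31 (G→T, transversion), site 32 (G→A, transition), site 33 (A→C, transversion), site 37 (A→C, transversion).
Of the 13 differences, 3 transitions and 10 transversions, so the answer is 3.

3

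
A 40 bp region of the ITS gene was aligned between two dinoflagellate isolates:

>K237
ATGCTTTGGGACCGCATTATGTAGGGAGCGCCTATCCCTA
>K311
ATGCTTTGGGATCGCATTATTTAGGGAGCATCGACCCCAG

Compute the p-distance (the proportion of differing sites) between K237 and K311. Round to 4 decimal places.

0.2000

Mismatches occur at site 12 (C→T), site 21 (G→T), site 30 (G→A), site 31 (C→T), site 33 (T→G), site 35 (T→C), site 39 (T→A), site 40 (A→G).
There are 8 differences over 40 sites, so p = 8/40 = 0.2000.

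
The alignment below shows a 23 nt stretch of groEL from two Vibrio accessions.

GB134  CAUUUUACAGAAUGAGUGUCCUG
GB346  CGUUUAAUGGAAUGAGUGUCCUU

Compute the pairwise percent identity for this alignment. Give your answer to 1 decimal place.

Mismatches occur at site 2 (A↔G), site 6 (U↔A), site 8 (C↔U), site 9 (A↔G), site 23 (G↔U).
18 of the 23 sites match, so the percent identity is 18/23 × 100 = 78.3%.

78.3%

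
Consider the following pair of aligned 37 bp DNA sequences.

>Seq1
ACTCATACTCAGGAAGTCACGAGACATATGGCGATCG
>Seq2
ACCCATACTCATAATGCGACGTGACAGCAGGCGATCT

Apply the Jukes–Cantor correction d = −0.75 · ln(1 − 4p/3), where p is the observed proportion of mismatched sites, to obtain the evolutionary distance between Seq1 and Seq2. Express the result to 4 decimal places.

The sequences differ at positions 3 (T/C), 12 (G/T), 13 (G/A), 15 (A/T), 17 (T/C), 18 (C/G), 22 (A/T), 27 (T/G), 28 (A/C), 29 (T/A), 37 (G/T).
p = 11/37 = 0.297297.
d = −0.75 · ln(1 − (4/3)·0.297297) = −0.75 · ln(0.603604) = −0.75 · (-0.504837) = 0.3786.

0.3786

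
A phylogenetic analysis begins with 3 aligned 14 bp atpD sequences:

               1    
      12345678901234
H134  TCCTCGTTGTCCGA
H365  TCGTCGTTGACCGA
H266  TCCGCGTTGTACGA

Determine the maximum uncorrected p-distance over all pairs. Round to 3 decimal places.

Pairwise Hamming distances:
  H134 vs H365: 2
  H134 vs H266: 2
  H365 vs H266: 4
The largest is 4 mismatches, between H365 and H266; p = 4/14 = 0.286.

0.286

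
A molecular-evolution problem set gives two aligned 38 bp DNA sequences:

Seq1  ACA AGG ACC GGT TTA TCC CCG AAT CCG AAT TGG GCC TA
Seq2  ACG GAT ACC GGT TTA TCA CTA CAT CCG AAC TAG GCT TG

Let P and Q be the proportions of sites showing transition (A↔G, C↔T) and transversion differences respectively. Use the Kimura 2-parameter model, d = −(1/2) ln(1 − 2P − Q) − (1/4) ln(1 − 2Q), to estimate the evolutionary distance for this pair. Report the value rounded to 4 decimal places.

0.4451

Differing sites — 3:A/G (Ti); 4:A/G (Ti); 5:G/A (Ti); 6:G/T (Tv); 18:C/A (Tv); 20:C/T (Ti); 21:G/A (Ti); 22:A/C (Tv); 30:T/C (Ti); 32:G/A (Ti); 36:C/T (Ti); 38:A/G (Ti).
Of the 12 differences, 9 transitions and 3 transversions over 38 sites: P = 9/38 = 0.236842, Q = 3/38 = 0.078947.
d = −0.5·ln(0.447369) − 0.25·ln(0.842106) = −0.5·(-0.804372) − 0.25·(-0.171849) = 0.4451.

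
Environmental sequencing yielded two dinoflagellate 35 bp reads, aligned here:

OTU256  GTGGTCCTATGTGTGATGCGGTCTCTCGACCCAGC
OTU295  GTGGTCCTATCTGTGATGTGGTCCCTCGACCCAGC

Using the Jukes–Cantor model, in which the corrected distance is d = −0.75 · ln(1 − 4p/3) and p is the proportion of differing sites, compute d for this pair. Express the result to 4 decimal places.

0.0910

The sequences differ at positions 11 (G/C), 19 (C/T), 24 (T/C).
p = 3/35 = 0.085714.
d = −0.75 · ln(1 − (4/3)·0.085714) = −0.75 · ln(0.885715) = −0.75 · (-0.121360) = 0.0910.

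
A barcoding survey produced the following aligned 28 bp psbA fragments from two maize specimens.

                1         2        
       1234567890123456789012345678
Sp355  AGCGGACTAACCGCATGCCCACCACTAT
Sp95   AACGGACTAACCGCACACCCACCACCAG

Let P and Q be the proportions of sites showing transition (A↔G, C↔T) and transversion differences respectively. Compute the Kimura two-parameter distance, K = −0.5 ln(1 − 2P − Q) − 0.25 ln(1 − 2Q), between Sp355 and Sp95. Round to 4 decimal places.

0.2124

Mismatches occur at site 2 (G→A, transition), site 16 (T→C, transition), site 17 (G→A, transition), site 26 (T→C, transition), site 28 (T→G, transversion).
Of the 5 differences, 4 transitions and 1 transversion over 28 sites: P = 4/28 = 0.142857, Q = 1/28 = 0.035714.
d = −0.5·ln(0.678572) − 0.25·ln(0.928572) = −0.5·(-0.387765) − 0.25·(-0.074107) = 0.2124.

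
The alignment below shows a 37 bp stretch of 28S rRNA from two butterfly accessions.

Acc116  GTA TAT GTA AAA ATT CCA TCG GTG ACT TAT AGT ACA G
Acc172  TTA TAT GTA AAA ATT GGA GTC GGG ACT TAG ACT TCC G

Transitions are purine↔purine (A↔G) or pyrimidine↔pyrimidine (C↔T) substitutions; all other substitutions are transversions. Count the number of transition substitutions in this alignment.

Mismatches occur at site 1 (G→T, transversion), site 16 (C→G, transversion), site 17 (C→G, transversion), site 19 (T→G, transversion), site 20 (C→T, transition), site 21 (G→C, transversion), site 23 (T→G, transversion), site 30 (T→G, transversion), site 32 (G→C, transversion), site 34 (A→T, transversion), site 36 (A→C, transversion).
Of the 11 differences, 1 transition and 10 transversions, so the answer is 1.

1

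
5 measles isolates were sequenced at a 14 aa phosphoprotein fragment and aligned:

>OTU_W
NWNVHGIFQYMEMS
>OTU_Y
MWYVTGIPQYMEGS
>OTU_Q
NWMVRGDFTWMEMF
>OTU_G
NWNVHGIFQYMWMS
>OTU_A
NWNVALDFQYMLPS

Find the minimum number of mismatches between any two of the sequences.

1

Pairwise Hamming distances:
  OTU_W vs OTU_Y: 5
  OTU_W vs OTU_Q: 6
  OTU_W vs OTU_G: 1
  OTU_W vs OTU_A: 5
  OTU_Y vs OTU_Q: 9
  OTU_Y vs OTU_G: 6
  OTU_Y vs OTU_A: 8
  OTU_Q vs OTU_G: 7
  OTU_Q vs OTU_A: 8
  OTU_G vs OTU_A: 5
The smallest is 1, between OTU_W and OTU_G.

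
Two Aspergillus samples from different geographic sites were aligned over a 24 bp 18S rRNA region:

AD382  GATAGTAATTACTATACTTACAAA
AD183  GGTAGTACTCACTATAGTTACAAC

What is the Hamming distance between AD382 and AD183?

5

The sequences differ at positions 2 (A/G), 8 (A/C), 10 (T/C), 17 (C/G), 24 (A/C).
That gives 5 mismatches out of 24 aligned sites, so the Hamming distance is 5.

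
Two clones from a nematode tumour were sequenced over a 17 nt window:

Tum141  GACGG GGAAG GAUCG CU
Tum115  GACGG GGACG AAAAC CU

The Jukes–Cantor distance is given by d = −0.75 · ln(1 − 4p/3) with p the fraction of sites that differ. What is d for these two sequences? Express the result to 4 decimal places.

0.3734

Differing sites — 9:A/C; 11:G/A; 13:U/A; 14:C/A; 15:G/C.
p = 5/17 = 0.294118.
d = −0.75 · ln(1 − (4/3)·0.294118) = −0.75 · ln(0.607843) = −0.75 · (-0.497839) = 0.3734.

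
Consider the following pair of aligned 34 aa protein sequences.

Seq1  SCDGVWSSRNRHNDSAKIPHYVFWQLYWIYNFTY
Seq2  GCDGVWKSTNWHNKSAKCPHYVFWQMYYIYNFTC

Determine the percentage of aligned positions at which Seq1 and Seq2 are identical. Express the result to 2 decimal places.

Mismatches occur at site 1 (S→G), site 7 (S→K), site 9 (R→T), site 11 (R→W), site 14 (D→K), site 18 (I→C), site 26 (L→M), site 28 (W→Y), site 34 (Y→C).
25 of the 34 sites match, so the percent identity is 25/34 × 100 = 73.53%.

73.53%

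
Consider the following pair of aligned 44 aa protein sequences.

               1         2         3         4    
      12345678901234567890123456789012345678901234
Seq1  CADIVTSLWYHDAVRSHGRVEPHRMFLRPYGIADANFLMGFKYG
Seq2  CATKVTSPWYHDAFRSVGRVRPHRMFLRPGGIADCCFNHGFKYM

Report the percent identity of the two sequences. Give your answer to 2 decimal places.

72.73%

Mismatches occur at site 3 (D/T), site 4 (I/K), site 8 (L/P), site 14 (V/F), site 17 (H/V), site 21 (E/R), site 30 (Y/G), site 35 (A/C), site 36 (N/C), site 38 (L/N), site 39 (M/H), site 44 (G/M).
32 of the 44 sites match, so the percent identity is 32/44 × 100 = 72.73%.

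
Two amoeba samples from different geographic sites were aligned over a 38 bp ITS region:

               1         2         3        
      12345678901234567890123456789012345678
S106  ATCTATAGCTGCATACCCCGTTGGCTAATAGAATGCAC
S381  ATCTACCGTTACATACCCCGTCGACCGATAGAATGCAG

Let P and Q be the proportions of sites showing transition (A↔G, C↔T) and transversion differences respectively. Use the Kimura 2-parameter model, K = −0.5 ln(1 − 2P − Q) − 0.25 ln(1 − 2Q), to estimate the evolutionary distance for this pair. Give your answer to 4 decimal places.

The sequences differ at positions 6 (T/C, transition), 7 (A/C, transversion), 9 (C/T, transition), 11 (G/A, transition), 22 (T/C, transition), 24 (G/A, transition), 26 (T/C, transition), 27 (A/G, transition), 38 (C/G, transversion).
Of the 9 differences, 7 transitions and 2 transversions over 38 sites: P = 7/38 = 0.184211, Q = 2/38 = 0.052632.
d = −0.5·ln(0.578946) − 0.25·ln(0.894736) = −0.5·(-0.546546) − 0.25·(-0.111227) = 0.3011.

0.3011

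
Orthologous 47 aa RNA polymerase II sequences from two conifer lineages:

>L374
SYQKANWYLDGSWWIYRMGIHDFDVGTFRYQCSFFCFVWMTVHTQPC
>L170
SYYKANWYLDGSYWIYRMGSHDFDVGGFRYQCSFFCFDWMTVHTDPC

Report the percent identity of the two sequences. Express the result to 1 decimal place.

Mismatches occur at site 3 (Q/Y), site 13 (W/Y), site 20 (I/S), site 27 (T/G), site 38 (V/D), site 45 (Q/D).
41 of the 47 sites match, so the percent identity is 41/47 × 100 = 87.2%.

87.2%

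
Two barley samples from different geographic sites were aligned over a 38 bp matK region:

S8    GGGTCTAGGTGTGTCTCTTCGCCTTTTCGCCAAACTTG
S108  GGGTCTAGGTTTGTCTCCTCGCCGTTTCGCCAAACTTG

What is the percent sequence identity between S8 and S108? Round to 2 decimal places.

92.11%

Mismatches occur at site 11 (G→T), site 18 (T→C), site 24 (T→G).
35 of the 38 sites match, so the percent identity is 35/38 × 100 = 92.11%.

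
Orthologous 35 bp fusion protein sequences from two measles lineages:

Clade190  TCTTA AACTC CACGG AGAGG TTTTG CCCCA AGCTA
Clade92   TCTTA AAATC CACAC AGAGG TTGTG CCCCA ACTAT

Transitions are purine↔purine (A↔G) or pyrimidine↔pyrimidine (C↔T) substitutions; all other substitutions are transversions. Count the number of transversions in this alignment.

6

The sequences differ at positions 8 (C/A, transversion), 14 (G/A, transition), 15 (G/C, transversion), 23 (T/G, transversion), 32 (G/C, transversion), 33 (C/T, transition), 34 (T/A, transversion), 35 (A/T, transversion).
Of the 8 differences, 2 transitions and 6 transversions, so the answer is 6.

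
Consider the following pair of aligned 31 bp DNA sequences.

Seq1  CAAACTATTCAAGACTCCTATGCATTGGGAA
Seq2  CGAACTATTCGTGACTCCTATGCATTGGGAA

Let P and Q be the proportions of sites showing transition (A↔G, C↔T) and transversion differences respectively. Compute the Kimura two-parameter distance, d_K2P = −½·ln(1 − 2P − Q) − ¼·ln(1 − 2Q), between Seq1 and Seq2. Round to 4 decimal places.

0.1046

Mismatches occur at site 2 (A/G, transition), site 11 (A/G, transition), site 12 (A/T, transversion).
Of the 3 differences, 2 transitions and 1 transversion over 31 sites: P = 2/31 = 0.064516, Q = 1/31 = 0.032258.
d = −0.5·ln(0.838710) − 0.25·ln(0.935484) = −0.5·(-0.175890) − 0.25·(-0.066691) = 0.1046.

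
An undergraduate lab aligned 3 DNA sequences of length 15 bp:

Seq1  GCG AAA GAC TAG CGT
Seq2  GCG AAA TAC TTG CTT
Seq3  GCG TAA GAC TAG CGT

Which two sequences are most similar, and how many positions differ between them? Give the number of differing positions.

Pairwise Hamming distances:
  Seq1 vs Seq2: 3
  Seq1 vs Seq3: 1
  Seq2 vs Seq3: 4
The smallest is 1, between Seq1 and Seq3.

1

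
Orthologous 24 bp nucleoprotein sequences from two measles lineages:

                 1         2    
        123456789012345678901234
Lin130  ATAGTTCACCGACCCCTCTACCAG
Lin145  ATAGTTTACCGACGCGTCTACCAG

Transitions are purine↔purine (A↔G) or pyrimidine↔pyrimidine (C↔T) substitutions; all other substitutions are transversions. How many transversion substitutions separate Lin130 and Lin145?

2

The sequences differ at positions 7 (C/T, transition), 14 (C/G, transversion), 16 (C/G, transversion).
Of the 3 differences, 1 transition and 2 transversions, so the answer is 2.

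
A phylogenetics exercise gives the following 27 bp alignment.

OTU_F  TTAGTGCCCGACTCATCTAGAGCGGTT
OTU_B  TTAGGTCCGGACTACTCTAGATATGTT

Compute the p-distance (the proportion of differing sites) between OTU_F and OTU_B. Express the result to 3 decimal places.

0.296

Differing sites — 5:T/G; 6:G/T; 9:C/G; 14:C/A; 15:A/C; 22:G/T; 23:C/A; 24:G/T.
There are 8 differences over 27 sites, so p = 8/27 = 0.296.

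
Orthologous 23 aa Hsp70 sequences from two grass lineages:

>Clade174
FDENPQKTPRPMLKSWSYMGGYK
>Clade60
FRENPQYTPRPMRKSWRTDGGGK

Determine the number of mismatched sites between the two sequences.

Mismatches occur at site 2 (D/R), site 7 (K/Y), site 13 (L/R), site 17 (S/R), site 18 (Y/T), site 19 (M/D), site 22 (Y/G).
That gives 7 mismatches out of 23 aligned sites, so the Hamming distance is 7.

7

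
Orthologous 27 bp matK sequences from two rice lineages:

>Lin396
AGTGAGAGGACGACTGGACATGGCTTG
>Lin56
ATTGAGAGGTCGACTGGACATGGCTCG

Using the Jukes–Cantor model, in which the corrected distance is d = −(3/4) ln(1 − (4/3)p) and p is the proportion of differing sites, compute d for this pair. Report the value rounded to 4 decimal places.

Mismatches occur at site 2 (G↔T), site 10 (A↔T), site 26 (T↔C).
p = 3/27 = 0.111111.
d = −0.75 · ln(1 − (4/3)·0.111111) = −0.75 · ln(0.851852) = −0.75 · (-0.160342) = 0.1203.

0.1203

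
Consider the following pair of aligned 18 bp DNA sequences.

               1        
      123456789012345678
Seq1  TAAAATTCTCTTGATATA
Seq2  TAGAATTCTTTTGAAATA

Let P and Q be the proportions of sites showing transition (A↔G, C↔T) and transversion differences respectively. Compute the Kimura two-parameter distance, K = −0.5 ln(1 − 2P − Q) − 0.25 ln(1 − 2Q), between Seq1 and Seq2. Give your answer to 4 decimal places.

0.1922

The sequences differ at positions 3 (A/G, transition), 10 (C/T, transition), 15 (T/A, transversion).
Of the 3 differences, 2 transitions and 1 transversion over 18 sites: P = 2/18 = 0.111111, Q = 1/18 = 0.055556.
d = −0.5·ln(0.722222) − 0.25·ln(0.888888) = −0.5·(-0.325423) − 0.25·(-0.117784) = 0.1922.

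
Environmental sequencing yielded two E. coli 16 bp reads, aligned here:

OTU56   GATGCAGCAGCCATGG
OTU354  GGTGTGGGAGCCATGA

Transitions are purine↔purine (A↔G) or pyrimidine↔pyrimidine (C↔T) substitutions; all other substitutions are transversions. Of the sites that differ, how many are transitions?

4

Differing sites — 2:A/G (Ti); 5:C/T (Ti); 6:A/G (Ti); 8:C/G (Tv); 16:G/A (Ti).
Of the 5 differences, 4 transitions and 1 transversion, so the answer is 4.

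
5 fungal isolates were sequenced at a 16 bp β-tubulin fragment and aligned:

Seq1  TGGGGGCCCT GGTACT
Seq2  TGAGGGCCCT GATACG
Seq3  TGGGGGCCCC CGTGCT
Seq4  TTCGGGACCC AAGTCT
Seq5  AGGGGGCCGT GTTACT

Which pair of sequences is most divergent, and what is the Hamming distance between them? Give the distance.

10

Pairwise Hamming distances:
  Seq1 vs Seq2: 3
  Seq1 vs Seq3: 3
  Seq1 vs Seq4: 8
  Seq1 vs Seq5: 3
  Seq2 vs Seq3: 6
  Seq2 vs Seq4: 8
  Seq2 vs Seq5: 5
  Seq3 vs Seq4: 7
  Seq3 vs Seq5: 6
  Seq4 vs Seq5: 10
The largest is 10, between Seq4 and Seq5.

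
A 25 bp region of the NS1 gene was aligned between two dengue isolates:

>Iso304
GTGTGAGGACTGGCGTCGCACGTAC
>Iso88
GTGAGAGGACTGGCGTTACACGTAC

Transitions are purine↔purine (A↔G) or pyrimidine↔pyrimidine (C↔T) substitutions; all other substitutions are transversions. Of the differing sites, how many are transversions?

Mismatches occur at site 4 (T/A, transversion), site 17 (C/T, transition), site 18 (G/A, transition).
Of the 3 differences, 2 transitions and 1 transversion, so the answer is 1.

1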